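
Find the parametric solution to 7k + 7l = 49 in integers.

Step 1: Compute gcd(7, 7) = 7.
Since 7 divides 49, solutions exist.

Step 2: Find a particular solution using extended Euclidean algorithm.
We get k₀ = 0, l₀ = 7.
Check: 7*0 + 7*7 = 49 = 49 ✓

Step 3: Write the general solution.
k = 0 + (7/7)t = 0 + 1t
l = 7 - (7/7)t = 7 - 1t
for any integer t.

k = 0 + 1t, l = 7 - 1t for integer t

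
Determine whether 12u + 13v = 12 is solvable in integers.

Step 1: Compute gcd(12, 13).
gcd(12, 13) = 1

Step 2: Check divisibility.
Does 1 divide 12? 12 = 1 x 12, so yes.

By the theorem on linear Diophantine equations, 12u + 13v = 12 has integer solutions if and only if gcd(12, 13) divides 12. Since 1 | 12, solutions exist.

Yes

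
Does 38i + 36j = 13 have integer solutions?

Step 1: Compute gcd(38, 36).
gcd(38, 36) = 2

Step 2: Check divisibility.
Does 2 divide 13? 13 = 2 x 6 + 1, so no.

By the theorem on linear Diophantine equations, 38i + 36j = 13 has integer solutions if and only if gcd(38, 36) divides 13. Since 2 does not divide 13, no solutions exist.

No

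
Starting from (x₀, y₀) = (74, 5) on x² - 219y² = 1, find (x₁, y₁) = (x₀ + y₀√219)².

Solutions to x² - Dy² = 1 are generated by powers of (x₀ + y₀√D).
The next solution satisfies x₁ + y₁√219 = (x₀ + y₀√219)², giving:
x₁ = x₀² + 219y₀² = 74² + 219·5² = 5476 + 5475 = 10951
y₁ = 2x₀y₀ = 2·74·5 = 740

Verify: 10951² - 219·740² = 119924401 - 119924400 = 1 ✓

x = 10951, y = 740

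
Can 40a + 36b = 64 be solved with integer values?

Step 1: Compute gcd(40, 36).
gcd(40, 36) = 4

Step 2: Check divisibility.
Does 4 divide 64? 64 = 4 x 16, so yes.

By the theorem on linear Diophantine equations, 40a + 36b = 64 has integer solutions if and only if gcd(40, 36) divides 64. Since 4 | 64, solutions exist.

Yes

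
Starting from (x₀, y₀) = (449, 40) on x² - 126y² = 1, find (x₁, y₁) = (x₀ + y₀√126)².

Solutions to x² - Dy² = 1 are generated by powers of (x₀ + y₀√D).
The next solution satisfies x₁ + y₁√126 = (x₀ + y₀√126)², giving:
x₁ = x₀² + 126y₀² = 449² + 126·40² = 201601 + 201600 = 403201
y₁ = 2x₀y₀ = 2·449·40 = 35920

Verify: 403201² - 126·35920² = 162571046401 - 162571046400 = 1 ✓

x = 403201, y = 35920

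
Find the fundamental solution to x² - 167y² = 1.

We seek the smallest positive integers (x, y) with x² - 167y² = 1, i.e., x² = 167y² + 1.
Try successive y values:
y = 1: x² = 167·1² + 1 = 168, not a perfect square
y = 2: x² = 167·2² + 1 = 669, not a perfect square
y = 3: x² = 167·3² + 1 = 1504, not a perfect square
... continuing the search (or via continued fractions) ...
y = 13: x² = 167·13² + 1 = 28224, x = 168 ✓

Verify: 168² - 167·13² = 28224 - 28223 = 1 ✓

x = 168, y = 13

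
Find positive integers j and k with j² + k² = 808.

We need to find integers j, k > 0 such that j² + k² = 808.
Trying j = 18: k² = 808 - 18² = 808 - 324 = 484
k = 22
Check: 18² + 22² = 324 + 484 = 808 ✓

808 = 18² + 22²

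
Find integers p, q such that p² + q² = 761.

We need to find integers p, q > 0 such that p² + q² = 761.
Trying p = 19: q² = 761 - 19² = 761 - 361 = 400
q = 20
Check: 19² + 20² = 361 + 400 = 761 ✓

761 = 19² + 20²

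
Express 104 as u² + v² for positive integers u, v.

We need to find integers u, v > 0 such that u² + v² = 104.
Trying u = 2: v² = 104 - 2² = 104 - 4 = 100
v = 10
Check: 2² + 10² = 4 + 100 = 104 ✓

104 = 2² + 10²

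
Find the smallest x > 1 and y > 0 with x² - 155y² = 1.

We seek the smallest positive integers (x, y) with x² - 155y² = 1, i.e., x² = 155y² + 1.
Try successive y values:
y = 1: x² = 155·1² + 1 = 156, not a perfect square
y = 2: x² = 155·2² + 1 = 621, not a perfect square
y = 3: x² = 155·3² + 1 = 1396, not a perfect square
... continuing the search (or via continued fractions) ...
y = 20: x² = 155·20² + 1 = 62001, x = 249 ✓

Verify: 249² - 155·20² = 62001 - 62000 = 1 ✓

x = 249, y = 20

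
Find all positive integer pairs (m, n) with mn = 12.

The positive divisors of 12 are: 1, 2, 3, 4, 6, 12.
Each divisor d gives the pair (d, 12/d):
(1, 12), (2, 6), (3, 4), (4, 3), (6, 2), (12, 1)

(1, 12), (2, 6), (3, 4), (4, 3), (6, 2), (12, 1)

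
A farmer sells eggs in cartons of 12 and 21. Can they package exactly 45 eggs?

We need non-negative a, b with 12a + 21b = 45.
gcd(12, 21) = 3 divides 45.
Try a = 2: 21b = 45 - 24 = 21, so b = 1.
One way: 2 cartons of 12 and 1 cartons of 21.

Yes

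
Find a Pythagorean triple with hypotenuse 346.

We need a² + b² = 346² = 119716.
Trying: 330² + 104² = 108900 + 10816 = 119716 ✓

(330, 104, 346)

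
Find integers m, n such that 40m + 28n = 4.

Step 1: Check solvability.
gcd(40, 28) = 4
Since 4 divides 4, solutions exist.

Step 2: Apply extended Euclidean algorithm to find gcd.
We find integers such that 40*x0 + 28*y0 = 4

Step 3: Scale the particular solution.
Multiply by 4/4 = 1:
m = -2, n = 3

Step 4: Verify.
40*(-2) + 28*(3) = 4 = 4 ✓

m = -2, n = 3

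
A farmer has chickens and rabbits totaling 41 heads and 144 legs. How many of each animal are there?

Let c = chickens, r = rabbits.
Heads: c + r = 41
Legs: 2c + 4r = 144
From the first equation, c = 41 - r. Substitute:
2(41 - r) + 4r = 144
82 + 2r = 144
r = (144 - 82)/2 = 31
c = 41 - 31 = 10

Chickens: 10, Rabbits: 31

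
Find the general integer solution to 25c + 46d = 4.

Step 1: Compute gcd(25, 46) = 1.
Since 1 divides 4, solutions exist.

Step 2: Find a particular solution using extended Euclidean algorithm.
We get c₀ = -44, d₀ = 24.
Check: 25*-44 + 46*24 = 4 = 4 ✓

Step 3: Write the general solution.
c = -44 + (46/1)t = -44 + 46t
d = 24 - (25/1)t = 24 - 25t
for any integer t.

c = -44 + 46t, d = 24 - 25t for integer t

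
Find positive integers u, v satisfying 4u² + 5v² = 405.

Try small values of u and check whether (405 - 4u²)/5 is a perfect square.
u = 10: 4·10² = 400, so 5v² = 405 - 400 = 5, giving v² = 1, v = 1.
Check: 4·10² + 5·1² = 400 + 5 = 405 ✓

u = 10, v = 1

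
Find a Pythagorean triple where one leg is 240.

We need the other leg and hypotenuse such that 240² + x² = c².
Take x = 364, c = 436: 240² + 364² = 57600 + 132496 = 190096 = 436² ✓
Triple: (364, 240, 436)

(364, 240, 436)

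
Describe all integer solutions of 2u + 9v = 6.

Step 1: Compute gcd(2, 9) = 1.
Since 1 divides 6, solutions exist.

Step 2: Find a particular solution using extended Euclidean algorithm.
We get u₀ = -24, v₀ = 6.
Check: 2*-24 + 9*6 = 6 = 6 ✓

Step 3: Write the general solution.
u = -24 + (9/1)t = -24 + 9t
v = 6 - (2/1)t = 6 - 2t
for any integer t.

u = -24 + 9t, v = 6 - 2t for integer t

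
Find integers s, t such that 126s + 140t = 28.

Step 1: Check solvability.
gcd(126, 140) = 14
Since 14 divides 28, solutions exist.

Step 2: Apply extended Euclidean algorithm to find gcd.
We find integers such that 126*x0 + 140*y0 = 14

Step 3: Scale the particular solution.
Multiply by 28/14 = 2:
s = -2, t = 2

Step 4: Verify.
126*(-2) + 140*(2) = 28 = 28 ✓

s = -2, t = 2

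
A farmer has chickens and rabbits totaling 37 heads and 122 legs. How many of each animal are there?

Let c = chickens, r = rabbits.
Heads: c + r = 37
Legs: 2c + 4r = 122
From the first equation, c = 37 - r. Substitute:
2(37 - r) + 4r = 122
74 + 2r = 122
r = (122 - 74)/2 = 24
c = 37 - 24 = 13

Chickens: 13, Rabbits: 24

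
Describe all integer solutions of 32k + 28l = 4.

Step 1: Compute gcd(32, 28) = 4.
Since 4 divides 4, solutions exist.

Step 2: Find a particular solution using extended Euclidean algorithm.
We get k₀ = 1, l₀ = -1.
Check: 32*1 + 28*-1 = 4 = 4 ✓

Step 3: Write the general solution.
k = 1 + (28/4)t = 1 + 7t
l = -1 - (32/4)t = -1 - 8t
for any integer t.

k = 1 + 7t, l = -1 - 8t for integer t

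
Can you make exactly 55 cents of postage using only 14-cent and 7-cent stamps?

We need non-negative x, y with 14x + 7y = 55.
gcd(14, 7) = 7, and 7 does not divide 55.
No integer solutions exist, so certainly no non-negative ones.

No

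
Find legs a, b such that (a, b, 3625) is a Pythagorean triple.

We need a² + b² = 3625² = 13140625.
Trying: 3135² + 1820² = 9828225 + 3312400 = 13140625 ✓

(3135, 1820, 3625)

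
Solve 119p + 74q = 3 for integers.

Step 1: Check solvability.
gcd(119, 74) = 1
Since 1 divides 3, solutions exist.

Step 2: Apply extended Euclidean algorithm to find gcd.
We find integers such that 119*x0 + 74*y0 = 1

Step 3: Scale the particular solution.
Multiply by 3/1 = 3:
p = -69, q = 111

Step 4: Verify.
119*(-69) + 74*(111) = 3 = 3 ✓

p = -69, q = 111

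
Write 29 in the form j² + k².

We need to find integers j, k > 0 such that j² + k² = 29.
Trying j = 2: k² = 29 - 2² = 29 - 4 = 25
k = 5
Check: 2² + 5² = 4 + 25 = 29 ✓

29 = 2² + 5²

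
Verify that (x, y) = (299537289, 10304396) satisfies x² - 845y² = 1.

Compute x² = 299537289² = 89722587501469521
Compute 845y² = 845·10304396² = 845·106180576924816 = 89722587501469520
x² - 845y² = 89722587501469521 - 89722587501469520 = 1
Since this equals 1, (299537289, 10304396) is a solution.

Yes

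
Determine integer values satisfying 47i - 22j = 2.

Step 1: Check solvability.
gcd(47, 22) = 1
Since 1 divides 2, solutions exist.

Step 2: Apply extended Euclidean algorithm to find gcd.
We find integers such that 47*x0 + 22*y0 = 1

Step 3: Scale the particular solution.
Multiply by 2/1 = 2:
i = -14, j = -30

Step 4: Verify.
47*(-14) - 22*(-30) = 2 = 2 ✓

i = -14, j = -30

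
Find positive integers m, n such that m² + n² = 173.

Search for m with 173 - m² a perfect square.
m = 2: 173 - 2² = 173 - 4 = 169 = 13² ✓
So m = 2, n = 13.

m = 2, n = 13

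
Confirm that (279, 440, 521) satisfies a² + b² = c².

Compute a² + b² = 279² + 440² = 77841 + 193600 = 271441
Compute c² = 521² = 271441
Since 271441 = 271441, confirmed.

Yes, it is a Pythagorean triple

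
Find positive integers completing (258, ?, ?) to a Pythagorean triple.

We need the other leg and hypotenuse such that 258² + x² = c².
Take x = 5544, c = 5550: 258² + 5544² = 66564 + 30735936 = 30802500 = 5550² ✓
Triple: (258, 5544, 5550)

(258, 5544, 5550)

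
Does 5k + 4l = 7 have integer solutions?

Step 1: Compute gcd(5, 4).
gcd(5, 4) = 1

Step 2: Check divisibility.
Does 1 divide 7? 7 = 1 x 7, so yes.

By the theorem on linear Diophantine equations, 5k + 4l = 7 has integer solutions if and only if gcd(5, 4) divides 7. Since 1 | 7, solutions exist.

Yes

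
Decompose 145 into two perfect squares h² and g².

We need to find integers h, g > 0 such that h² + g² = 145.
Trying h = 1: g² = 145 - 1² = 145 - 1 = 144
g = 12
Check: 1² + 12² = 1 + 144 = 145 ✓

145 = 1² + 12²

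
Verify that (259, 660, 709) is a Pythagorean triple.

Compute a² + b² = 259² + 660² = 67081 + 435600 = 502681
Compute c² = 709² = 502681
Since 502681 = 502681, confirmed.

Yes, it is a Pythagorean triple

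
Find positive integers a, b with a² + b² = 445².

We need a² + b² = 445² = 198025.
Trying: 437² + 84² = 190969 + 7056 = 198025 ✓

(437, 84, 445)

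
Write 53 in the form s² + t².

We need to find integers s, t > 0 such that s² + t² = 53.
Trying s = 2: t² = 53 - 2² = 53 - 4 = 49
t = 7
Check: 2² + 7² = 4 + 49 = 53 ✓

53 = 2² + 7²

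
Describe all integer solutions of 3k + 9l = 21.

Step 1: Compute gcd(3, 9) = 3.
Since 3 divides 21, solutions exist.

Step 2: Find a particular solution using extended Euclidean algorithm.
We get k₀ = 7, l₀ = 0.
Check: 3*7 + 9*0 = 21 = 21 ✓

Step 3: Write the general solution.
k = 7 + (9/3)t = 7 + 3t
l = 0 - (3/3)t = 0 - 1t
for any integer t.

k = 7 + 3t, l = 0 - 1t for integer t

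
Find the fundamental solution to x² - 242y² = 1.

We seek the smallest positive integers (x, y) with x² - 242y² = 1, i.e., x² = 242y² + 1.
Try successive y values:
y = 1: x² = 242·1² + 1 = 243, not a perfect square
y = 2: x² = 242·2² + 1 = 969, not a perfect square
y = 3: x² = 242·3² + 1 = 2179, not a perfect square
... continuing the search (or via continued fractions) ...
y = 1260: x² = 242·1260² + 1 = 384199201, x = 19601 ✓

Verify: 19601² - 242·1260² = 384199201 - 384199200 = 1 ✓

x = 19601, y = 1260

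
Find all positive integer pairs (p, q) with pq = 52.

The positive divisors of 52 are: 1, 2, 4, 13, 26, 52.
Each divisor d gives the pair (d, 52/d):
(1, 52), (2, 26), (4, 13), (13, 4), (26, 2), (52, 1)

(1, 52), (2, 26), (4, 13), (13, 4), (26, 2), (52, 1)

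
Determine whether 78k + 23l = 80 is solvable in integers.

Step 1: Compute gcd(78, 23).
gcd(78, 23) = 1

Step 2: Check divisibility.
Does 1 divide 80? 80 = 1 x 80, so yes.

By the theorem on linear Diophantine equations, 78k + 23l = 80 has integer solutions if and only if gcd(78, 23) divides 80. Since 1 | 80, solutions exist.

Yes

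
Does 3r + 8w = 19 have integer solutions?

Step 1: Compute gcd(3, 8).
gcd(3, 8) = 1

Step 2: Check divisibility.
Does 1 divide 19? 19 = 1 x 19, so yes.

By the theorem on linear Diophantine equations, 3r + 8w = 19 has integer solutions if and only if gcd(3, 8) divides 19. Since 1 | 19, solutions exist.

Yes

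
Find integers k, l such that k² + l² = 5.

We need to find integers k, l > 0 such that k² + l² = 5.
Trying k = 1: l² = 5 - 1² = 5 - 1 = 4
l = 2
Check: 1² + 2² = 1 + 4 = 5 ✓

5 = 1² + 2²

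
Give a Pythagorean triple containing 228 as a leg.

We need the other leg and hypotenuse such that 228² + x² = c².
Take x = 325, c = 397: 228² + 325² = 51984 + 105625 = 157609 = 397² ✓
Triple: (325, 228, 397)

(325, 228, 397)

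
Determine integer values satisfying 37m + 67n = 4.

Step 1: Check solvability.
gcd(37, 67) = 1
Since 1 divides 4, solutions exist.

Step 2: Apply extended Euclidean algorithm to find gcd.
We find integers such that 37*x0 + 67*y0 = 1

Step 3: Scale the particular solution.
Multiply by 4/1 = 4:
m = 116, n = -64

Step 4: Verify.
37*(116) + 67*(-64) = 4 = 4 ✓

m = 116, n = -64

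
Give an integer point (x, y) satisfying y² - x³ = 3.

Try small integer x values and check whether x³ + 3 is a perfect square.
x = 1: x³ + 3 = 1³ + 3 = 1 + 3 = 4
Is 4 a perfect square? 2² = 4 ✓
So (x, y) = (1, 2) is a solution.

x = 1, y = 2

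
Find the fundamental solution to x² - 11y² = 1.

We seek the smallest positive integers (x, y) with x² - 11y² = 1, i.e., x² = 11y² + 1.
Try successive y values:
y = 1: x² = 11·1² + 1 = 12, not a perfect square
y = 2: x² = 11·2² + 1 = 45, not a perfect square
y = 3: x² = 11·3² + 1 = 100, x = 10 ✓

Verify: 10² - 11·3² = 100 - 99 = 1 ✓

x = 10, y = 3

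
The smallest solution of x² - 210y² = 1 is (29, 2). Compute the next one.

Solutions to x² - Dy² = 1 are generated by powers of (x₀ + y₀√D).
The next solution satisfies x₁ + y₁√210 = (x₀ + y₀√210)², giving:
x₁ = x₀² + 210y₀² = 29² + 210·2² = 841 + 840 = 1681
y₁ = 2x₀y₀ = 2·29·2 = 116

Verify: 1681² - 210·116² = 2825761 - 2825760 = 1 ✓

x = 1681, y = 116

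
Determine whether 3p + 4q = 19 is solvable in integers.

Step 1: Compute gcd(3, 4).
gcd(3, 4) = 1

Step 2: Check divisibility.
Does 1 divide 19? 19 = 1 x 19, so yes.

By the theorem on linear Diophantine equations, 3p + 4q = 19 has integer solutions if and only if gcd(3, 4) divides 19. Since 1 | 19, solutions exist.

Yes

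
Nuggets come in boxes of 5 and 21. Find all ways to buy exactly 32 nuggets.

We need non-negative integers (x, y) with 5x + 21y = 32.
For each x in 0..6, check if 32 - 5x is a non-negative multiple of 21.
No x yields an integer y ≥ 0.

No solution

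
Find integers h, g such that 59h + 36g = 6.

Step 1: Check solvability.
gcd(59, 36) = 1
Since 1 divides 6, solutions exist.

Step 2: Apply extended Euclidean algorithm to find gcd.
We find integers such that 59*x0 + 36*y0 = 1

Step 3: Scale the particular solution.
Multiply by 6/1 = 6:
h = 66, g = -108

Step 4: Verify.
59*(66) + 36*(-108) = 6 = 6 ✓

h = 66, g = -108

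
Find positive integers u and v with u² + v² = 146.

We need to find integers u, v > 0 such that u² + v² = 146.
Trying u = 5: v² = 146 - 5² = 146 - 25 = 121
v = 11
Check: 5² + 11² = 25 + 121 = 146 ✓

146 = 5² + 11²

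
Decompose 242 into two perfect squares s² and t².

We need to find integers s, t > 0 such that s² + t² = 242.
Trying s = 11: t² = 242 - 11² = 242 - 121 = 121
t = 11
Check: 11² + 11² = 121 + 121 = 242 ✓

242 = 11² + 11²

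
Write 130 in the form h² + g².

We need to find integers h, g > 0 such that h² + g² = 130.
Trying h = 3: g² = 130 - 3² = 130 - 9 = 121
g = 11
Check: 3² + 11² = 9 + 121 = 130 ✓

130 = 3² + 11²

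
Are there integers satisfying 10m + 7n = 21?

Step 1: Compute gcd(10, 7).
gcd(10, 7) = 1

Step 2: Check divisibility.
Does 1 divide 21? 21 = 1 x 21, so yes.

By the theorem on linear Diophantine equations, 10m + 7n = 21 has integer solutions if and only if gcd(10, 7) divides 21. Since 1 | 21, solutions exist.

Yes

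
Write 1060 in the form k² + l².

We need to find integers k, l > 0 such that k² + l² = 1060.
Trying k = 6: l² = 1060 - 6² = 1060 - 36 = 1024
l = 32
Check: 6² + 32² = 36 + 1024 = 1060 ✓

1060 = 6² + 32²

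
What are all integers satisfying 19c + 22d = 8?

Step 1: Compute gcd(19, 22) = 1.
Since 1 divides 8, solutions exist.

Step 2: Find a particular solution using extended Euclidean algorithm.
We get c₀ = 56, d₀ = -48.
Check: 19*56 + 22*-48 = 8 = 8 ✓

Step 3: Write the general solution.
c = 56 + (22/1)t = 56 + 22t
d = -48 - (19/1)t = -48 - 19t
for any integer t.

c = 56 + 22t, d = -48 - 19t for integer t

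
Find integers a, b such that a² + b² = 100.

We need to find integers a, b > 0 such that a² + b² = 100.
Trying a = 6: b² = 100 - 6² = 100 - 36 = 64
b = 8
Check: 6² + 8² = 36 + 64 = 100 ✓

100 = 6² + 8²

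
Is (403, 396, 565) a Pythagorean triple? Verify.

Compute a² + b² = 403² + 396² = 162409 + 156816 = 319225
Compute c² = 565² = 319225
Since 319225 = 319225, confirmed.

Yes, it is a Pythagorean triple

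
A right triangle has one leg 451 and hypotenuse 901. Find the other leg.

b² = c² - a² = 811801 - 203401 = 608400
b = 780

780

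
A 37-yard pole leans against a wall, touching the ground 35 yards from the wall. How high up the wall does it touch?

The ladder, wall, and ground form a right triangle with hypotenuse 37 and one leg 35.
By the Pythagorean theorem: h² = 37² - 35² = 1369 - 1225 = 144
h = √144 = 12 yards

12 yards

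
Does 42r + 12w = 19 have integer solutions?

Step 1: Compute gcd(42, 12).
gcd(42, 12) = 6

Step 2: Check divisibility.
Does 6 divide 19? 19 = 6 x 3 + 1, so no.

By the theorem on linear Diophantine equations, 42r + 12w = 19 has integer solutions if and only if gcd(42, 12) divides 19. Since 6 does not divide 19, no solutions exist.

No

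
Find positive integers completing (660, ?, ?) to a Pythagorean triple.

We need the other leg and hypotenuse such that 660² + x² = c².
Take x = 259, c = 709: 660² + 259² = 435600 + 67081 = 502681 = 709² ✓
Triple: (259, 660, 709)

(259, 660, 709)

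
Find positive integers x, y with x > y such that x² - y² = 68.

Factor: x² - y² = (x+y)(x-y) = 68.
We need two factors of 68 with the same parity.
Use x+y = 34 and x-y = 2 (product 34·2 = 68).
Adding: 2x = 36, so x = 18.
Subtracting: 2y = 32, so y = 16.
Check: 18² - 16² = 324 - 256 = 68 ✓

x = 18, y = 16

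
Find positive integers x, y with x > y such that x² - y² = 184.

Factor: x² - y² = (x+y)(x-y) = 184.
We need two factors of 184 with the same parity.
Use x+y = 92 and x-y = 2 (product 92·2 = 184).
Adding: 2x = 94, so x = 47.
Subtracting: 2y = 90, so y = 45.
Check: 47² - 45² = 2209 - 2025 = 184 ✓

x = 47, y = 45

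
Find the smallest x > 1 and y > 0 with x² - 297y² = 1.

We seek the smallest positive integers (x, y) with x² - 297y² = 1, i.e., x² = 297y² + 1.
Try successive y values:
y = 1: x² = 297·1² + 1 = 298, not a perfect square
y = 2: x² = 297·2² + 1 = 1189, not a perfect square
y = 3: x² = 297·3² + 1 = 2674, not a perfect square
... continuing the search (or via continued fractions) ...
y = 2820: x² = 297·2820² + 1 = 2361862801, x = 48599 ✓

Verify: 48599² - 297·2820² = 2361862801 - 2361862800 = 1 ✓

x = 48599, y = 2820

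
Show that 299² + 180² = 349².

Compute a² + b²:
299² + 180² = 89401 + 32400 = 121801
Compute c²:
349² = 121801
Since 121801 = 121801, it is a Pythagorean triple.

Yes, it is a Pythagorean triple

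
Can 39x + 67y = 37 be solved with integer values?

Step 1: Compute gcd(39, 67).
gcd(39, 67) = 1

Step 2: Check divisibility.
Does 1 divide 37? 37 = 1 x 37, so yes.

By the theorem on linear Diophantine equations, 39x + 67y = 37 has integer solutions if and only if gcd(39, 67) divides 37. Since 1 | 37, solutions exist.

Yes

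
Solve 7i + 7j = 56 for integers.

Step 1: Check solvability.
gcd(7, 7) = 7
Since 7 divides 56, solutions exist.

Step 2: Apply extended Euclidean algorithm to find gcd.
We find integers such that 7*x0 + 7*y0 = 7

Step 3: Scale the particular solution.
Multiply by 56/7 = 8:
i = 0, j = 8

Step 4: Verify.
7*(0) + 7*(8) = 56 = 56 ✓

i = 0, j = 8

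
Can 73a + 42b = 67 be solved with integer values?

Step 1: Compute gcd(73, 42).
gcd(73, 42) = 1

Step 2: Check divisibility.
Does 1 divide 67? 67 = 1 x 67, so yes.

By the theorem on linear Diophantine equations, 73a + 42b = 67 has integer solutions if and only if gcd(73, 42) divides 67. Since 1 | 67, solutions exist.

Yes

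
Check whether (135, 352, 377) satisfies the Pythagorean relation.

Compute a² + b²:
135² + 352² = 18225 + 123904 = 142129
Compute c²:
377² = 142129
Since 142129 = 142129, it is a Pythagorean triple.

Yes, it is a Pythagorean triple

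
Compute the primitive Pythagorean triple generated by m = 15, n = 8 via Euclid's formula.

a = m² - n² = 15² - 8² = 225 - 64 = 161
b = 2mn = 2·15·8 = 240
c = m² + n² = 225 + 64 = 289
Verify: 161² + 240² = 25921 + 57600 = 83521 = 289² ✓

(161, 240, 289)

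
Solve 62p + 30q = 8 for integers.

Step 1: Check solvability.
gcd(62, 30) = 2
Since 2 divides 8, solutions exist.

Step 2: Apply extended Euclidean algorithm to find gcd.
We find integers such that 62*x0 + 30*y0 = 2

Step 3: Scale the particular solution.
Multiply by 8/2 = 4:
p = 4, q = -8

Step 4: Verify.
62*(4) + 30*(-8) = 8 = 8 ✓

p = 4, q = -8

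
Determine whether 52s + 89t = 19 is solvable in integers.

Step 1: Compute gcd(52, 89).
gcd(52, 89) = 1

Step 2: Check divisibility.
Does 1 divide 19? 19 = 1 x 19, so yes.

By the theorem on linear Diophantine equations, 52s + 89t = 19 has integer solutions if and only if gcd(52, 89) divides 19. Since 1 | 19, solutions exist.

Yes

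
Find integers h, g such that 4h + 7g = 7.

Step 1: Check solvability.
gcd(4, 7) = 1
Since 1 divides 7, solutions exist.

Step 2: Apply extended Euclidean algorithm to find gcd.
We find integers such that 4*x0 + 7*y0 = 1

Step 3: Scale the particular solution.
Multiply by 7/1 = 7:
h = 14, g = -7

Step 4: Verify.
4*(14) + 7*(-7) = 7 = 7 ✓

h = 14, g = -7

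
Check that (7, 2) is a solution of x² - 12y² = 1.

Compute x² = 7² = 49
Compute 12y² = 12·2² = 12·4 = 48
x² - 12y² = 49 - 48 = 1
Since this equals 1, (7, 2) is a solution.

Yes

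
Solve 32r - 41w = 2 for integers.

Step 1: Check solvability.
gcd(32, 41) = 1
Since 1 divides 2, solutions exist.

Step 2: Apply extended Euclidean algorithm to find gcd.
We find integers such that 32*x0 + 41*y0 = 1

Step 3: Scale the particular solution.
Multiply by 2/1 = 2:
r = 18, w = 14

Step 4: Verify.
32*(18) - 41*(14) = 2 = 2 ✓

r = 18, w = 14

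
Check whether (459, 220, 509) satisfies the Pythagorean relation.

Compute a² + b²:
459² + 220² = 210681 + 48400 = 259081
Compute c²:
509² = 259081
Since 259081 = 259081, it is a Pythagorean triple.

Yes, it is a Pythagorean triple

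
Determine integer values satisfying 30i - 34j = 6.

Step 1: Check solvability.
gcd(30, 34) = 2
Since 2 divides 6, solutions exist.

Step 2: Apply extended Euclidean algorithm to find gcd.
We find integers such that 30*x0 + 34*y0 = 2

Step 3: Scale the particular solution.
Multiply by 6/2 = 3:
i = 24, j = 21

Step 4: Verify.
30*(24) - 34*(21) = 6 = 6 ✓

i = 24, j = 21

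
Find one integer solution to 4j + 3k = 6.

Step 1: Check solvability.
gcd(4, 3) = 1
Since 1 divides 6, solutions exist.

Step 2: Apply extended Euclidean algorithm to find gcd.
We find integers such that 4*x0 + 3*y0 = 1

Step 3: Scale the particular solution.
Multiply by 6/1 = 6:
j = 6, k = -6

Step 4: Verify.
4*(6) + 3*(-6) = 6 = 6 ✓

j = 6, k = -6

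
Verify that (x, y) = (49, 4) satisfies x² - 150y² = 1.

Compute x² = 49² = 2401
Compute 150y² = 150·4² = 150·16 = 2400
x² - 150y² = 2401 - 2400 = 1
Since this equals 1, (49, 4) is a solution.

Yes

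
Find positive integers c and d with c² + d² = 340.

We need to find integers c, d > 0 such that c² + d² = 340.
Trying c = 4: d² = 340 - 4² = 340 - 16 = 324
d = 18
Check: 4² + 18² = 16 + 324 = 340 ✓

340 = 4² + 18²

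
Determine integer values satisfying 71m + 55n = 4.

Step 1: Check solvability.
gcd(71, 55) = 1
Since 1 divides 4, solutions exist.

Step 2: Apply extended Euclidean algorithm to find gcd.
We find integers such that 71*x0 + 55*y0 = 1

Step 3: Scale the particular solution.
Multiply by 4/1 = 4:
m = -96, n = 124

Step 4: Verify.
71*(-96) + 55*(124) = 4 = 4 ✓

m = -96, n = 124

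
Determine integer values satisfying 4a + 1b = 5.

Step 1: Check solvability.
gcd(4, 1) = 1
Since 1 divides 5, solutions exist.

Step 2: Apply extended Euclidean algorithm to find gcd.
We find integers such that 4*x0 + 1*y0 = 1

Step 3: Scale the particular solution.
Multiply by 5/1 = 5:
a = 0, b = 5

Step 4: Verify.
4*(0) + 1*(5) = 5 = 5 ✓

a = 0, b = 5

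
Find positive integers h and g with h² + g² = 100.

We need to find integers h, g > 0 such that h² + g² = 100.
Trying h = 6: g² = 100 - 6² = 100 - 36 = 64
g = 8
Check: 6² + 8² = 36 + 64 = 100 ✓

100 = 6² + 8²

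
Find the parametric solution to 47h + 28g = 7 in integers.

Step 1: Compute gcd(47, 28) = 1.
Since 1 divides 7, solutions exist.

Step 2: Find a particular solution using extended Euclidean algorithm.
We get h₀ = 21, g₀ = -35.
Check: 47*21 + 28*-35 = 7 = 7 ✓

Step 3: Write the general solution.
h = 21 + (28/1)t = 21 + 28t
g = -35 - (47/1)t = -35 - 47t
for any integer t.

h = 21 + 28t, g = -35 - 47t for integer t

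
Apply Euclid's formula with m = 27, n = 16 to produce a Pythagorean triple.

a = m² - n² = 27² - 16² = 729 - 256 = 473
b = 2mn = 2·27·16 = 864
c = m² + n² = 729 + 256 = 985
Verify: 473² + 864² = 223729 + 746496 = 970225 = 985² ✓

(473, 864, 985)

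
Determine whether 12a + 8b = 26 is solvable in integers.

Step 1: Compute gcd(12, 8).
gcd(12, 8) = 4

Step 2: Check divisibility.
Does 4 divide 26? 26 = 4 x 6 + 2, so no.

By the theorem on linear Diophantine equations, 12a + 8b = 26 has integer solutions if and only if gcd(12, 8) divides 26. Since 4 does not divide 26, no solutions exist.

No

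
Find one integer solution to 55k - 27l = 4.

Step 1: Check solvability.
gcd(55, 27) = 1
Since 1 divides 4, solutions exist.

Step 2: Apply extended Euclidean algorithm to find gcd.
We find integers such that 55*x0 + 27*y0 = 1

Step 3: Scale the particular solution.
Multiply by 4/1 = 4:
k = 4, l = 8

Step 4: Verify.
55*(4) - 27*(8) = 4 = 4 ✓

k = 4, l = 8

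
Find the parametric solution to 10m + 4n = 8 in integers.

Step 1: Compute gcd(10, 4) = 2.
Since 2 divides 8, solutions exist.

Step 2: Find a particular solution using extended Euclidean algorithm.
We get m₀ = 4, n₀ = -8.
Check: 10*4 + 4*-8 = 8 = 8 ✓

Step 3: Write the general solution.
m = 4 + (4/2)t = 4 + 2t
n = -8 - (10/2)t = -8 - 5t
for any integer t.

m = 4 + 2t, n = -8 - 5t for integer t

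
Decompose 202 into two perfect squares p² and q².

We need to find integers p, q > 0 such that p² + q² = 202.
Trying p = 9: q² = 202 - 9² = 202 - 81 = 121
q = 11
Check: 9² + 11² = 81 + 121 = 202 ✓

202 = 9² + 11²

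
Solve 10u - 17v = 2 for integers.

Step 1: Check solvability.
gcd(10, 17) = 1
Since 1 divides 2, solutions exist.

Step 2: Apply extended Euclidean algorithm to find gcd.
We find integers such that 10*x0 + 17*y0 = 1

Step 3: Scale the particular solution.
Multiply by 2/1 = 2:
u = -10, v = -6

Step 4: Verify.
10*(-10) - 17*(-6) = 2 = 2 ✓

u = -10, v = -6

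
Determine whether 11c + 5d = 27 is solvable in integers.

Step 1: Compute gcd(11, 5).
gcd(11, 5) = 1

Step 2: Check divisibility.
Does 1 divide 27? 27 = 1 x 27, so yes.

By the theorem on linear Diophantine equations, 11c + 5d = 27 has integer solutions if and only if gcd(11, 5) divides 27. Since 1 | 27, solutions exist.

Yes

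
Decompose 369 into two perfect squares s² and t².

We need to find integers s, t > 0 such that s² + t² = 369.
Trying s = 12: t² = 369 - 12² = 369 - 144 = 225
t = 15
Check: 12² + 15² = 144 + 225 = 369 ✓

369 = 12² + 15²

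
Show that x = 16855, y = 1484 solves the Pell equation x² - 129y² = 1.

Compute x² = 16855² = 284091025
Compute 129y² = 129·1484² = 129·2202256 = 284091024
x² - 129y² = 284091025 - 284091024 = 1
Since this equals 1, (16855, 1484) is a solution.

Yes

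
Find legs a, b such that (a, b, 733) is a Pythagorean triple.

We need a² + b² = 733² = 537289.
Trying: 725² + 108² = 525625 + 11664 = 537289 ✓

(725, 108, 733)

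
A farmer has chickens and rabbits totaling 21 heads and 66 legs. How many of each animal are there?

Let c = chickens, r = rabbits.
Heads: c + r = 21
Legs: 2c + 4r = 66
From the first equation, c = 21 - r. Substitute:
2(21 - r) + 4r = 66
42 + 2r = 66
r = (66 - 42)/2 = 12
c = 21 - 12 = 9

Chickens: 9, Rabbits: 12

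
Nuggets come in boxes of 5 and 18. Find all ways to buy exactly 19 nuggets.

We need non-negative integers (x, y) with 5x + 18y = 19.
For each x in 0..3, check if 19 - 5x is a non-negative multiple of 18.
No x yields an integer y ≥ 0.

No solution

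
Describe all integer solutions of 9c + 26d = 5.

Step 1: Compute gcd(9, 26) = 1.
Since 1 divides 5, solutions exist.

Step 2: Find a particular solution using extended Euclidean algorithm.
We get c₀ = 15, d₀ = -5.
Check: 9*15 + 26*-5 = 5 = 5 ✓

Step 3: Write the general solution.
c = 15 + (26/1)t = 15 + 26t
d = -5 - (9/1)t = -5 - 9t
for any integer t.

c = 15 + 26t, d = -5 - 9t for integer t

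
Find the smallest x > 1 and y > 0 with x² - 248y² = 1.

We seek the smallest positive integers (x, y) with x² - 248y² = 1, i.e., x² = 248y² + 1.
Try successive y values:
y = 1: x² = 248·1² + 1 = 249, not a perfect square
y = 2: x² = 248·2² + 1 = 993, not a perfect square
y = 3: x² = 248·3² + 1 = 2233, not a perfect square
... continuing the search (or via continued fractions) ...
y = 4: x² = 248·4² + 1 = 3969, x = 63 ✓

Verify: 63² - 248·4² = 3969 - 3968 = 1 ✓

x = 63, y = 4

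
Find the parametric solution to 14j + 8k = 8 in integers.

Step 1: Compute gcd(14, 8) = 2.
Since 2 divides 8, solutions exist.

Step 2: Find a particular solution using extended Euclidean algorithm.
We get j₀ = -4, k₀ = 8.
Check: 14*-4 + 8*8 = 8 = 8 ✓

Step 3: Write the general solution.
j = -4 + (8/2)t = -4 + 4t
k = 8 - (14/2)t = 8 - 7t
for any integer t.

j = -4 + 4t, k = 8 - 7t for integer t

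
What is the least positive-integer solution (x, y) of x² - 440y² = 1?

We seek the smallest positive integers (x, y) with x² - 440y² = 1, i.e., x² = 440y² + 1.
Try successive y values:
y = 1: x² = 440·1² + 1 = 441, x = 21 ✓

Verify: 21² - 440·1² = 441 - 440 = 1 ✓

x = 21, y = 1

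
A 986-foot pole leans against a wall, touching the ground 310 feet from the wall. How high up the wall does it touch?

The ladder, wall, and ground form a right triangle with hypotenuse 986 and one leg 310.
By the Pythagorean theorem: h² = 986² - 310² = 972196 - 96100 = 876096
h = √876096 = 936 feet

936 feet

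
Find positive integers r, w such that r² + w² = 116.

Search for r with 116 - r² a perfect square.
r = 4: 116 - 4² = 116 - 16 = 100 = 10² ✓
So r = 4, w = 10.

r = 4, w = 10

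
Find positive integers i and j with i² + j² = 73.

We need to find integers i, j > 0 such that i² + j² = 73.
Trying i = 3: j² = 73 - 3² = 73 - 9 = 64
j = 8
Check: 3² + 8² = 9 + 64 = 73 ✓

73 = 3² + 8²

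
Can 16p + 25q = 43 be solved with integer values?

Step 1: Compute gcd(16, 25).
gcd(16, 25) = 1

Step 2: Check divisibility.
Does 1 divide 43? 43 = 1 x 43, so yes.

By the theorem on linear Diophantine equations, 16p + 25q = 43 has integer solutions if and only if gcd(16, 25) divides 43. Since 1 | 43, solutions exist.

Yes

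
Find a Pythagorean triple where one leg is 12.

We need the other leg and hypotenuse such that 12² + x² = c².
Take x = 35, c = 37: 12² + 35² = 144 + 1225 = 1369 = 37² ✓
Triple: (35, 12, 37)

(35, 12, 37)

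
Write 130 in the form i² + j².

We need to find integers i, j > 0 such that i² + j² = 130.
Trying i = 3: j² = 130 - 3² = 130 - 9 = 121
j = 11
Check: 3² + 11² = 9 + 121 = 130 ✓

130 = 3² + 11²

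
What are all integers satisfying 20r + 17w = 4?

Step 1: Compute gcd(20, 17) = 1.
Since 1 divides 4, solutions exist.

Step 2: Find a particular solution using extended Euclidean algorithm.
We get r₀ = 24, w₀ = -28.
Check: 20*24 + 17*-28 = 4 = 4 ✓

Step 3: Write the general solution.
r = 24 + (17/1)t = 24 + 17t
w = -28 - (20/1)t = -28 - 20t
for any integer t.

r = 24 + 17t, w = -28 - 20t for integer t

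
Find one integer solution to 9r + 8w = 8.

Step 1: Check solvability.
gcd(9, 8) = 1
Since 1 divides 8, solutions exist.

Step 2: Apply extended Euclidean algorithm to find gcd.
We find integers such that 9*x0 + 8*y0 = 1

Step 3: Scale the particular solution.
Multiply by 8/1 = 8:
r = 8, w = -8

Step 4: Verify.
9*(8) + 8*(-8) = 8 = 8 ✓

r = 8, w = -8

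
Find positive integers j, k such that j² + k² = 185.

Search for j with 185 - j² a perfect square.
j = 4: 185 - 4² = 185 - 16 = 169 = 13² ✓
So j = 4, k = 13.

j = 4, k = 13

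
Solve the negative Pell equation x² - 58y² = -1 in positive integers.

We need x² = 58y² - 1. Try successive y:
y = 1: x² = 58·1² - 1 = 57, not a perfect square
y = 2: x² = 58·2² - 1 = 231, not a perfect square
y = 3: x² = 58·3² - 1 = 521, not a perfect square
...
y = 13: x² = 58·13² - 1 = 9801 = 99² ✓
Check: 99² - 58·13² = 9801 - 9802 = -1 ✓

x = 99, y = 13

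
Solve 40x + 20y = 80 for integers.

Step 1: Check solvability.
gcd(40, 20) = 20
Since 20 divides 80, solutions exist.

Step 2: Apply extended Euclidean algorithm to find gcd.
We find integers such that 40*x0 + 20*y0 = 20

Step 3: Scale the particular solution.
Multiply by 80/20 = 4:
x = 0, y = 4

Step 4: Verify.
40*(0) + 20*(4) = 80 = 80 ✓

x = 0, y = 4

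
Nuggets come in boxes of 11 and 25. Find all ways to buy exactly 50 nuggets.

We need non-negative integers (x, y) with 11x + 25y = 50.
For each x in 0..4, check if 50 - 11x is a non-negative multiple of 25.
x = 0: 25y = 50, y = 2 ✓

(0 boxes of 11, 2 boxes of 25)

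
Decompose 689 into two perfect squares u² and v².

We need to find integers u, v > 0 such that u² + v² = 689.
Trying u = 8: v² = 689 - 8² = 689 - 64 = 625
v = 25
Check: 8² + 25² = 64 + 625 = 689 ✓

689 = 8² + 25²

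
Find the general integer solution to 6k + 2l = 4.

Step 1: Compute gcd(6, 2) = 2.
Since 2 divides 4, solutions exist.

Step 2: Find a particular solution using extended Euclidean algorithm.
We get k₀ = 0, l₀ = 2.
Check: 6*0 + 2*2 = 4 = 4 ✓

Step 3: Write the general solution.
k = 0 + (2/2)t = 0 + 1t
l = 2 - (6/2)t = 2 - 3t
for any integer t.

k = 0 + 1t, l = 2 - 3t for integer t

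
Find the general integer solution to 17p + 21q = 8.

Step 1: Compute gcd(17, 21) = 1.
Since 1 divides 8, solutions exist.

Step 2: Find a particular solution using extended Euclidean algorithm.
We get p₀ = 40, q₀ = -32.
Check: 17*40 + 21*-32 = 8 = 8 ✓

Step 3: Write the general solution.
p = 40 + (21/1)t = 40 + 21t
q = -32 - (17/1)t = -32 - 17t
for any integer t.

p = 40 + 21t, q = -32 - 17t for integer t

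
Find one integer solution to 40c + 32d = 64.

Step 1: Check solvability.
gcd(40, 32) = 8
Since 8 divides 64, solutions exist.

Step 2: Apply extended Euclidean algorithm to find gcd.
We find integers such that 40*x0 + 32*y0 = 8

Step 3: Scale the particular solution.
Multiply by 64/8 = 8:
c = 8, d = -8

Step 4: Verify.
40*(8) + 32*(-8) = 64 = 64 ✓

c = 8, d = -8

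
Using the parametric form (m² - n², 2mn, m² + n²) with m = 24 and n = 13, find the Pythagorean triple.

a = m² - n² = 24² - 13² = 576 - 169 = 407
b = 2mn = 2·24·13 = 624
c = m² + n² = 576 + 169 = 745
Verify: 407² + 624² = 165649 + 389376 = 555025 = 745² ✓

(407, 624, 745)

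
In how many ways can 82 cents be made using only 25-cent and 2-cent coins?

We need non-negative integers (x, y) with 25x + 2y = 82.
For each x from 0 to 3, check if (82 - 25x) is a non-negative multiple of 2.
Solutions (x, y): (0,41), (2,16)
Count: 2

2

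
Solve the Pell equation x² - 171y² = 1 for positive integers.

We seek the smallest positive integers (x, y) with x² - 171y² = 1, i.e., x² = 171y² + 1.
Try successive y values:
y = 1: x² = 171·1² + 1 = 172, not a perfect square
y = 2: x² = 171·2² + 1 = 685, not a perfect square
y = 3: x² = 171·3² + 1 = 1540, not a perfect square
... continuing the search (or via continued fractions) ...
y = 13: x² = 171·13² + 1 = 28900, x = 170 ✓

Verify: 170² - 171·13² = 28900 - 28899 = 1 ✓

x = 170, y = 13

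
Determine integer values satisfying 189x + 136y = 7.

Step 1: Check solvability.
gcd(189, 136) = 1
Since 1 divides 7, solutions exist.

Step 2: Apply extended Euclidean algorithm to find gcd.
We find integers such that 189*x0 + 136*y0 = 1

Step 3: Scale the particular solution.
Multiply by 7/1 = 7:
x = -413, y = 574

Step 4: Verify.
189*(-413) + 136*(574) = 7 = 7 ✓

x = -413, y = 574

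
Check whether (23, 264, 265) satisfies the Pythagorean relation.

Compute a² + b²:
23² + 264² = 529 + 69696 = 70225
Compute c²:
265² = 70225
Since 70225 = 70225, it is a Pythagorean triple.

Yes, it is a Pythagorean triple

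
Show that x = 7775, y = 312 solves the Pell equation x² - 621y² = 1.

Compute x² = 7775² = 60450625
Compute 621y² = 621·312² = 621·97344 = 60450624
x² - 621y² = 60450625 - 60450624 = 1
Since this equals 1, (7775, 312) is a solution.

Yes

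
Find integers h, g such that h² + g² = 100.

We need to find integers h, g > 0 such that h² + g² = 100.
Trying h = 6: g² = 100 - 6² = 100 - 36 = 64
g = 8
Check: 6² + 8² = 36 + 64 = 100 ✓

100 = 6² + 8²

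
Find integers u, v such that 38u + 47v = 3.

Step 1: Check solvability.
gcd(38, 47) = 1
Since 1 divides 3, solutions exist.

Step 2: Apply extended Euclidean algorithm to find gcd.
We find integers such that 38*x0 + 47*y0 = 1

Step 3: Scale the particular solution.
Multiply by 3/1 = 3:
u = -63, v = 51

Step 4: Verify.
38*(-63) + 47*(51) = 3 = 3 ✓

u = -63, v = 51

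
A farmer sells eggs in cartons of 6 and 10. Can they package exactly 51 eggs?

We need non-negative a, b with 6a + 10b = 51.
gcd(6, 10) = 2, and 2 does not divide 51.
No integer solutions exist.

No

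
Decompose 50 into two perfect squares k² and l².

We need to find integers k, l > 0 such that k² + l² = 50.
Trying k = 1: l² = 50 - 1² = 50 - 1 = 49
l = 7
Check: 1² + 7² = 1 + 49 = 50 ✓

50 = 1² + 7²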